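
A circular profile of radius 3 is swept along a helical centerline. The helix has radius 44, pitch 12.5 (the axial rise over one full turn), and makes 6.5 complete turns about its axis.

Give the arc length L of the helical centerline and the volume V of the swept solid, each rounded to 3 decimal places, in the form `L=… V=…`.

L=1798.827 V=50860.632

2πR = 2π·44 = 276.460154
per-turn = √(276.460154² + 12.5²) = √(76430.2165 + 156.25) = √76586.4665 = 276.742600
L = 6.5 × 276.742600 = 1798.826898
V = π·3² × L = 28.274334 × 1798.826898 = 50860.632310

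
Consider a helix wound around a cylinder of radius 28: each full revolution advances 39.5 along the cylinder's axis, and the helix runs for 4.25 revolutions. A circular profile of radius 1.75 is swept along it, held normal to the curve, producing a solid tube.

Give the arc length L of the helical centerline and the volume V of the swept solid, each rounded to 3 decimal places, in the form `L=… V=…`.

L=766.313 V=7372.797

2πR = 2π·28 = 175.929189
per-turn = √(175.929189² + 39.5²) = √(30951.0794 + 1560.25) = √32511.3294 = 180.308983
L = 4.25 × 180.308983 = 766.313178
V = π·1.75² × L = 9.621128 × 766.313178 = 7372.796795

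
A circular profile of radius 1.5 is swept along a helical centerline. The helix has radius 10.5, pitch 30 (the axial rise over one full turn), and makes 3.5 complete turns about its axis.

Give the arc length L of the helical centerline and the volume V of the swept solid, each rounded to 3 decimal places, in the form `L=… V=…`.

2πR = 2π·10.5 = 65.973446
per-turn = √(65.973446² + 30²) = √(4352.4955 + 900) = √5252.4955 = 72.474103
L = 3.5 × 72.474103 = 253.659359
V = π·1.5² × L = 7.068583 × 253.659359 = 1793.012352

L=253.659 V=1793.012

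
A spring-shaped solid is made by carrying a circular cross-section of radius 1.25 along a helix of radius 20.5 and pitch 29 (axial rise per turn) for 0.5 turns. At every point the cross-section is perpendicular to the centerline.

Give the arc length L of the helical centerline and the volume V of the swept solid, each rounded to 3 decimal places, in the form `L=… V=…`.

L=66.015 V=324.049

2πR = 2π·20.5 = 128.805299
per-turn = √(128.805299² + 29²) = √(16590.8050 + 841) = √17431.8050 = 132.029561
L = 0.5 × 132.029561 = 66.014781
V = π·1.25² × L = 4.908739 × 66.014781 = 324.049296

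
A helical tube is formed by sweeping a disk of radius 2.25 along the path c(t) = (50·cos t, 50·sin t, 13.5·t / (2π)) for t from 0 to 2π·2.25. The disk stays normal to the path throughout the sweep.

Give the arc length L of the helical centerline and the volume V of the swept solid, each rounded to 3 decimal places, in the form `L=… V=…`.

2πR = 2π·50 = 314.159265
per-turn = √(314.159265² + 13.5²) = √(98696.0440 + 182.25) = √98878.2940 = 314.449191
L = 2.25 × 314.449191 = 707.510681
V = π·2.25² × L = 15.904313 × 707.510681 = 11252.471183

L=707.511 V=11252.471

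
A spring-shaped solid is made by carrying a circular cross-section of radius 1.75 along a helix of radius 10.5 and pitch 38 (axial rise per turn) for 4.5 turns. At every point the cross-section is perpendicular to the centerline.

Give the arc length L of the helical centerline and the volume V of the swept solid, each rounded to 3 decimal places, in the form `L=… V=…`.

2πR = 2π·10.5 = 65.973446
per-turn = √(65.973446² + 38²) = √(4352.4955 + 1444) = √5796.4955 = 76.134720
L = 4.5 × 76.134720 = 342.606239
V = π·1.75² × L = 9.621128 × 342.606239 = 3296.258304

L=342.606 V=3296.258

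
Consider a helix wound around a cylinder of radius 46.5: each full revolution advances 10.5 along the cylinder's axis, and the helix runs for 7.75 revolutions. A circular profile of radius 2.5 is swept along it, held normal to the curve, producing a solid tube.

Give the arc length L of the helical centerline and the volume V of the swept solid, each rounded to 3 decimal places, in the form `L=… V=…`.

2πR = 2π·46.5 = 292.168117
per-turn = √(292.168117² + 10.5²) = √(85362.2085 + 110.25) = √85472.4585 = 292.356732
L = 7.75 × 292.356732 = 2265.764669
V = π·2.5² × L = 19.634954 × 2265.764669 = 44488.185249

L=2265.765 V=44488.185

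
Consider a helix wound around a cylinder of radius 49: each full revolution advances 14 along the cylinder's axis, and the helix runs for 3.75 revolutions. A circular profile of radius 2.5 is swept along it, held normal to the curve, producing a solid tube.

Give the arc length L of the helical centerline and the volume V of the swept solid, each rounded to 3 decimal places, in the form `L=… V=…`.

L=1155.728 V=22692.673

2πR = 2π·49 = 307.876080
per-turn = √(307.876080² + 14²) = √(94787.6807 + 196) = √94983.6807 = 308.194226
L = 3.75 × 308.194226 = 1155.728346
V = π·2.5² × L = 19.634954 × 1155.728346 = 22692.673005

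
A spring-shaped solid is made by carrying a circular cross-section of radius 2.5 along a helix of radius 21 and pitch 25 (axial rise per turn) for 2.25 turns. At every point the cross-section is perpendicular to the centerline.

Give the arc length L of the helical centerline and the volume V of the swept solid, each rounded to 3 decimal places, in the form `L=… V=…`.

2πR = 2π·21 = 131.946891
per-turn = √(131.946891² + 25²) = √(17409.9822 + 625) = √18034.9822 = 134.294386
L = 2.25 × 134.294386 = 302.162369
V = π·2.5² × L = 19.634954 × 302.162369 = 5932.944240

L=302.162 V=5932.944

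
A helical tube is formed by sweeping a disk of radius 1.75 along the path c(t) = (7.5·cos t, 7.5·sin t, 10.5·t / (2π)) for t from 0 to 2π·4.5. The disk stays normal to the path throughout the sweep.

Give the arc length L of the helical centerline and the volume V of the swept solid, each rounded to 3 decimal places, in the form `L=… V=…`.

L=217.258 V=2090.265

2πR = 2π·7.5 = 47.123890
per-turn = √(47.123890² + 10.5²) = √(2220.6610 + 110.25) = √2330.9110 = 48.279509
L = 4.5 × 48.279509 = 217.257791
V = π·1.75² × L = 9.621128 × 217.257791 = 2090.264904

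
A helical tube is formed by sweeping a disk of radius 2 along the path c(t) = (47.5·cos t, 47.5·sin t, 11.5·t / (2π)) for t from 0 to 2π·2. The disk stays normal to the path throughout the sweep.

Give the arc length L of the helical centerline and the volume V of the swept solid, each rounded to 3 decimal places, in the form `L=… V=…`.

2πR = 2π·47.5 = 298.451302
per-turn = √(298.451302² + 11.5²) = √(89073.1797 + 132.25) = √89205.4297 = 298.672780
L = 2 × 298.672780 = 597.345561
V = π·2² × L = 12.566371 × 597.345561 = 7506.465701

L=597.346 V=7506.466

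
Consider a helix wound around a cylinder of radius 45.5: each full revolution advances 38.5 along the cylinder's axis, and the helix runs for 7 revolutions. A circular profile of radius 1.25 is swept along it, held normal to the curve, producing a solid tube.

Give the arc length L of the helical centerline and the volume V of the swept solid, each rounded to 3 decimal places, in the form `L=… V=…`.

2πR = 2π·45.5 = 285.884931
per-turn = √(285.884931² + 38.5²) = √(81730.1940 + 1482.25) = √83212.4440 = 288.465672
L = 7 × 288.465672 = 2019.259705
V = π·1.25² × L = 4.908739 × 2019.259705 = 9912.017901

L=2019.260 V=9912.018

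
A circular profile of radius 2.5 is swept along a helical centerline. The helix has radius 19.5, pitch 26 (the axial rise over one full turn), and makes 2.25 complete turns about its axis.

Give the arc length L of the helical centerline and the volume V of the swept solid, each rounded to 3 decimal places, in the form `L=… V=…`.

2πR = 2π·19.5 = 122.522113
per-turn = √(122.522113² + 26²) = √(15011.6683 + 676) = √15687.6683 = 125.250422
L = 2.25 × 125.250422 = 281.813450
V = π·2.5² × L = 19.634954 × 281.813450 = 5533.394156

L=281.813 V=5533.394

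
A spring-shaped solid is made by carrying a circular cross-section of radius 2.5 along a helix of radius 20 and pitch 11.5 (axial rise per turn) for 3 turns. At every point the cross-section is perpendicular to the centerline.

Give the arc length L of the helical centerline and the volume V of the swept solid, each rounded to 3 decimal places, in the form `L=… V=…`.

2πR = 2π·20 = 125.663706
per-turn = √(125.663706² + 11.5²) = √(15791.3670 + 132.25) = √15923.6170 = 126.188815
L = 3 × 126.188815 = 378.566445
V = π·2.5² × L = 19.634954 × 378.566445 = 7433.134768

L=378.566 V=7433.135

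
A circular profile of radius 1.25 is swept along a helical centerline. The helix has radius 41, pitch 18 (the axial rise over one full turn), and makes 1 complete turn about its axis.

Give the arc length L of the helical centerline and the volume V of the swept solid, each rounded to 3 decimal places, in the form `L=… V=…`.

2πR = 2π·41 = 257.610598
per-turn = √(257.610598² + 18²) = √(66363.2200 + 324) = √66687.2200 = 258.238688
L = 1 × 258.238688 = 258.238688
V = π·1.25² × L = 4.908739 × 258.238688 = 1267.626196

L=258.239 V=1267.626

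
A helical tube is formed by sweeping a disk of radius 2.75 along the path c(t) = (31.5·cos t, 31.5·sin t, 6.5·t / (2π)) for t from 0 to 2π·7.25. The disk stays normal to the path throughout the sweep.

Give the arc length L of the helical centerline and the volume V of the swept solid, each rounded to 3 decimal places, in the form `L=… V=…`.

2πR = 2π·31.5 = 197.920337
per-turn = √(197.920337² + 6.5²) = √(39172.4599 + 42.25) = √39214.7099 = 198.027043
L = 7.25 × 198.027043 = 1435.696064
V = π·2.75² × L = 23.758294 × 1435.696064 = 34109.689813

L=1435.696 V=34109.690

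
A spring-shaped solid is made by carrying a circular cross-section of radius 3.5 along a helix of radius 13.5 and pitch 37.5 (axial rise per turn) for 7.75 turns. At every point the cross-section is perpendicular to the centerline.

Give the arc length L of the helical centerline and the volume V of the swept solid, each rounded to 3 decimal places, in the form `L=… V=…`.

2πR = 2π·13.5 = 84.823002
per-turn = √(84.823002² + 37.5²) = √(7194.9416 + 1406.25) = √8601.1916 = 92.742609
L = 7.75 × 92.742609 = 718.755223
V = π·3.5² × L = 38.484510 × 718.755223 = 27660.942582

L=718.755 V=27660.943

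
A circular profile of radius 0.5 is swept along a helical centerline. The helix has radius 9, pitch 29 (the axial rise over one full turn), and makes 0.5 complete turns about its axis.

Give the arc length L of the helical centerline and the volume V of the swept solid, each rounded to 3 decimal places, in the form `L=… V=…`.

L=31.776 V=24.956

2πR = 2π·9 = 56.548668
per-turn = √(56.548668² + 29²) = √(3197.7518 + 841) = √4038.7518 = 63.551175
L = 0.5 × 63.551175 = 31.775587
V = π·0.5² × L = 0.785398 × 31.775587 = 24.956488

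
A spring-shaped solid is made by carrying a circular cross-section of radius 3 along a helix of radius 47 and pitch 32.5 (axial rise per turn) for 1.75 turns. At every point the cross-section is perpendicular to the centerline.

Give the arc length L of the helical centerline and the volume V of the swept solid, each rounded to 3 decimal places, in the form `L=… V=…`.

L=519.912 V=14700.172

2πR = 2π·47 = 295.309709
per-turn = √(295.309709² + 32.5²) = √(87207.8245 + 1056.25) = √88264.0745 = 297.092704
L = 1.75 × 297.092704 = 519.912231
V = π·3² × L = 28.274334 × 519.912231 = 14700.172014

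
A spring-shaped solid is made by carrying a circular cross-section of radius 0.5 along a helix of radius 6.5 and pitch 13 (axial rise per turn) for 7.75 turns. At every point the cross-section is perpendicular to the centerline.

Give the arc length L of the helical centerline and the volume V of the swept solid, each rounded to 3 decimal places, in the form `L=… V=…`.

L=332.164 V=260.881

2πR = 2π·6.5 = 40.840704
per-turn = √(40.840704² + 13²) = √(1667.9631 + 169) = √1836.9631 = 42.859808
L = 7.75 × 42.859808 = 332.163512
V = π·0.5² × L = 0.785398 × 332.163512 = 260.880612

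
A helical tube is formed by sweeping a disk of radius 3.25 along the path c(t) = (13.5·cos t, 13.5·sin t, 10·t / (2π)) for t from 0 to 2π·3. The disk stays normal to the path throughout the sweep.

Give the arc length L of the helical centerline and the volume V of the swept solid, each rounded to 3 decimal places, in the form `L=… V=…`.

L=256.231 V=8502.541

2πR = 2π·13.5 = 84.823002
per-turn = √(84.823002² + 10²) = √(7194.9416 + 100) = √7294.9416 = 85.410430
L = 3 × 85.410430 = 256.231291
V = π·3.25² × L = 33.183072 × 256.231291 = 8502.541481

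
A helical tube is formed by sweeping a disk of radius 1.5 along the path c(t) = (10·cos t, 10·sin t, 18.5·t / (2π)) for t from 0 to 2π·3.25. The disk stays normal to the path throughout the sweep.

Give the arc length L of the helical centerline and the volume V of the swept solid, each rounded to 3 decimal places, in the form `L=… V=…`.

L=212.871 V=1504.697

2πR = 2π·10 = 62.831853
per-turn = √(62.831853² + 18.5²) = √(3947.8418 + 342.25) = √4290.0918 = 65.498792
L = 3.25 × 65.498792 = 212.871074
V = π·1.5² × L = 7.068583 × 212.871074 = 1504.696956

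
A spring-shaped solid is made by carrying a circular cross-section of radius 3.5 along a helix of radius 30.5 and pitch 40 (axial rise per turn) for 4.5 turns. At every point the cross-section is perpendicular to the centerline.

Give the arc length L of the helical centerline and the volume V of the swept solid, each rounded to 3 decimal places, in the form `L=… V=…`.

L=880.952 V=33903.022

2πR = 2π·30.5 = 191.637152
per-turn = √(191.637152² + 40²) = √(36724.7980 + 1600) = √38324.7980 = 195.767204
L = 4.5 × 195.767204 = 880.952416
V = π·3.5² × L = 38.484510 × 880.952416 = 33903.022064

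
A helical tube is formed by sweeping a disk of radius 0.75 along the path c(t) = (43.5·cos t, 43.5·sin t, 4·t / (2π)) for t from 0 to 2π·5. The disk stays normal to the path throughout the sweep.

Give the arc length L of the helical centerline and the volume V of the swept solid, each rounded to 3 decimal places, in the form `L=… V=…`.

L=1366.739 V=2415.227

2πR = 2π·43.5 = 273.318561
per-turn = √(273.318561² + 4²) = √(74703.0357 + 16) = √74719.0357 = 273.347829
L = 5 × 273.347829 = 1366.739146
V = π·0.75² × L = 1.767146 × 1366.739146 = 2415.227434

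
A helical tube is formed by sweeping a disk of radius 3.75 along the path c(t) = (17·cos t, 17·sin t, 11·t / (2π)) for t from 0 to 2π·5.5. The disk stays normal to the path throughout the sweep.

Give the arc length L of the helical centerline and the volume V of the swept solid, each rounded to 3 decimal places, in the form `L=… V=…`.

2πR = 2π·17 = 106.814150
per-turn = √(106.814150² + 11²) = √(11409.2627 + 121) = √11530.2627 = 107.379061
L = 5.5 × 107.379061 = 590.584834
V = π·3.75² × L = 44.178647 × 590.584834 = 26091.238728

L=590.585 V=26091.239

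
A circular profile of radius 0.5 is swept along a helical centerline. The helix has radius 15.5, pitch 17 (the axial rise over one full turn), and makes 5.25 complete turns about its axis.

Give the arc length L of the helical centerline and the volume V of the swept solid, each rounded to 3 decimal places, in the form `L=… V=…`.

L=519.025 V=407.642

2πR = 2π·15.5 = 97.389372
per-turn = √(97.389372² + 17²) = √(9484.6898 + 289) = √9773.6898 = 98.861974
L = 5.25 × 98.861974 = 519.025362
V = π·0.5² × L = 0.785398 × 519.025362 = 407.641566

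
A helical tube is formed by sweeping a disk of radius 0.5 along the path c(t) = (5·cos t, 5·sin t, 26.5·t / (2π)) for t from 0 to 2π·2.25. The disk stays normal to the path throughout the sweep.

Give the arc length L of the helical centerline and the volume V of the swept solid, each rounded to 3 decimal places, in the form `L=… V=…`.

L=92.475 V=72.630

2πR = 2π·5 = 31.415927
per-turn = √(31.415927² + 26.5²) = √(986.9604 + 702.25) = √1689.2104 = 41.100005
L = 2.25 × 41.100005 = 92.475012
V = π·0.5² × L = 0.785398 × 92.475012 = 72.629705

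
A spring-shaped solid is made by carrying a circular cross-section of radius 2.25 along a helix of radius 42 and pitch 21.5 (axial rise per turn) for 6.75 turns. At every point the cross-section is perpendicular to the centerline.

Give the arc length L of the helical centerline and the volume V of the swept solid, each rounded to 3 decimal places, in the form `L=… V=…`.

L=1787.185 V=28423.951

2πR = 2π·42 = 263.893783
per-turn = √(263.893783² + 21.5²) = √(69639.9287 + 462.25) = √70102.1787 = 264.768160
L = 6.75 × 264.768160 = 1787.185081
V = π·2.25² × L = 15.904313 × 1787.185081 = 28423.950581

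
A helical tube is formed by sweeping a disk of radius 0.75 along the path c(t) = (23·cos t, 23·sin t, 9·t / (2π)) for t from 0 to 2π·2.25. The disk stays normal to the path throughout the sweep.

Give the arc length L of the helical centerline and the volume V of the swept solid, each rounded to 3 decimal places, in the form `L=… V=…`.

2πR = 2π·23 = 144.513262
per-turn = √(144.513262² + 9²) = √(20884.0829 + 81) = √20965.0829 = 144.793242
L = 2.25 × 144.793242 = 325.784794
V = π·0.75² × L = 1.767146 × 325.784794 = 575.709253

L=325.785 V=575.709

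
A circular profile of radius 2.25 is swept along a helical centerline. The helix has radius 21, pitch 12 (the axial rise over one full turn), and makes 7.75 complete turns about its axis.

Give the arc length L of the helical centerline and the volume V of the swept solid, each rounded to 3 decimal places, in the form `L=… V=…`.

L=1026.809 V=16330.686

2πR = 2π·21 = 131.946891
per-turn = √(131.946891² + 12²) = √(17409.9822 + 144) = √17553.9822 = 132.491442
L = 7.75 × 132.491442 = 1026.808674
V = π·2.25² × L = 15.904313 × 1026.808674 = 16330.686351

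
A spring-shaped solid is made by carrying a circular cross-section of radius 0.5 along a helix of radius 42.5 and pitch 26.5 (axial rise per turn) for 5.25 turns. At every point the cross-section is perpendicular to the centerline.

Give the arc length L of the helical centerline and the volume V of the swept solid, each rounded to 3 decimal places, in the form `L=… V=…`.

L=1408.822 V=1106.486

2πR = 2π·42.5 = 267.035376
per-turn = √(267.035376² + 26.5²) = √(71307.8918 + 702.25) = √72010.1418 = 268.347055
L = 5.25 × 268.347055 = 1408.822037
V = π·0.5² × L = 0.785398 × 1408.822037 = 1106.486241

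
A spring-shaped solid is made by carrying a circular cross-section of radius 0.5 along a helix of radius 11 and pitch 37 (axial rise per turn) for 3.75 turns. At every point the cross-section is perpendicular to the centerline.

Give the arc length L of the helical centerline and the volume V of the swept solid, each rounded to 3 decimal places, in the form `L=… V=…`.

2πR = 2π·11 = 69.115038
per-turn = √(69.115038² + 37²) = √(4776.8885 + 1369) = √6145.8885 = 78.395718
L = 3.75 × 78.395718 = 293.983941
V = π·0.5² × L = 0.785398 × 293.983941 = 230.894447

L=293.984 V=230.894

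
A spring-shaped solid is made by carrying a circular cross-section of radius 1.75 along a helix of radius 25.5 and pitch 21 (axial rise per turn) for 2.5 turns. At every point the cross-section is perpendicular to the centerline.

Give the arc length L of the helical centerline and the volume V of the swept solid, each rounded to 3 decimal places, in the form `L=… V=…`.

L=403.979 V=3886.733

2πR = 2π·25.5 = 160.221225
per-turn = √(160.221225² + 21²) = √(25670.8410 + 441) = √26111.8410 = 161.591587
L = 2.5 × 161.591587 = 403.978968
V = π·1.75² × L = 9.621128 × 403.978968 = 3886.733159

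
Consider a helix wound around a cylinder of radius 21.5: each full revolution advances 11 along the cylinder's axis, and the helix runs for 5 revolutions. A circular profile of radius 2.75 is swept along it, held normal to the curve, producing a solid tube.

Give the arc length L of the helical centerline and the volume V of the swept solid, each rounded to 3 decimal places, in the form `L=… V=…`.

L=677.678 V=16100.473

2πR = 2π·21.5 = 135.088484
per-turn = √(135.088484² + 11²) = √(18248.8985 + 121) = √18369.8985 = 135.535599
L = 5 × 135.535599 = 677.677994
V = π·2.75² × L = 23.758294 × 677.677994 = 16100.473317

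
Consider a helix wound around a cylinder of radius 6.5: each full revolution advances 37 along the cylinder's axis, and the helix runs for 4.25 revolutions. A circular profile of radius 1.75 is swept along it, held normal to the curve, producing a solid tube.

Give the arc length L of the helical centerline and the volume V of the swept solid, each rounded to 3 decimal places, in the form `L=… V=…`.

L=234.212 V=2253.381

2πR = 2π·6.5 = 40.840704
per-turn = √(40.840704² + 37²) = √(1667.9631 + 1369) = √3036.9631 = 55.108649
L = 4.25 × 55.108649 = 234.211756
V = π·1.75² × L = 9.621128 × 234.211756 = 2253.381170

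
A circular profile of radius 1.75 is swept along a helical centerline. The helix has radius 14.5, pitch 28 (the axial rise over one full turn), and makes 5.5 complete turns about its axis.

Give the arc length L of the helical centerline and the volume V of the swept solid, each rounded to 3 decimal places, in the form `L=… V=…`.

L=524.215 V=5043.538

2πR = 2π·14.5 = 91.106187
per-turn = √(91.106187² + 28²) = √(8300.3373 + 784) = √9084.3373 = 95.311790
L = 5.5 × 95.311790 = 524.214845
V = π·1.75² × L = 9.621128 × 524.214845 = 5043.537859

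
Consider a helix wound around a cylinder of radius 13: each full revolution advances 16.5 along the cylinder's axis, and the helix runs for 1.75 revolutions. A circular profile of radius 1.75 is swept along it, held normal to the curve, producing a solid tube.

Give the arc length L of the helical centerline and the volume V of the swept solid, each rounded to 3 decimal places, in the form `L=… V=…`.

2πR = 2π·13 = 81.681409
per-turn = √(81.681409² + 16.5²) = √(6671.8526 + 272.25) = √6944.1026 = 83.331282
L = 1.75 × 83.331282 = 145.829744
V = π·1.75² × L = 9.621128 × 145.829744 = 1403.046557

L=145.830 V=1403.047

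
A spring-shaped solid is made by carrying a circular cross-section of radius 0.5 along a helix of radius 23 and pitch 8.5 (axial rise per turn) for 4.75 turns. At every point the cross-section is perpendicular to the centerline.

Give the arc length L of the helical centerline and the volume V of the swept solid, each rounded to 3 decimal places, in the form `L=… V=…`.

2πR = 2π·23 = 144.513262
per-turn = √(144.513262² + 8.5²) = √(20884.0829 + 72.25) = √20956.3329 = 144.763023
L = 4.75 × 144.763023 = 687.624361
V = π·0.5² × L = 0.785398 × 687.624361 = 540.058910

L=687.624 V=540.059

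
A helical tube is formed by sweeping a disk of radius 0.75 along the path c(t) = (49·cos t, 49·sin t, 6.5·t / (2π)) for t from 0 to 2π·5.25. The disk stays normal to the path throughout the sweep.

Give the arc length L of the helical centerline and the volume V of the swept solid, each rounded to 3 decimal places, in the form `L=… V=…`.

2πR = 2π·49 = 307.876080
per-turn = √(307.876080² + 6.5²) = √(94787.6807 + 42.25) = √94829.9307 = 307.944688
L = 5.25 × 307.944688 = 1616.709610
V = π·0.75² × L = 1.767146 × 1616.709610 = 2856.961707

L=1616.710 V=2856.962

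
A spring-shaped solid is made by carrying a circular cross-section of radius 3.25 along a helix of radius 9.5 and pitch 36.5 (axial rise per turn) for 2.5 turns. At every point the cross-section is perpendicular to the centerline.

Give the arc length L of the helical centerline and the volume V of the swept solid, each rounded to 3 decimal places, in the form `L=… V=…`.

L=174.914 V=5804.179

2πR = 2π·9.5 = 59.690260
per-turn = √(59.690260² + 36.5²) = √(3562.9272 + 1332.25) = √4895.1772 = 69.965543
L = 2.5 × 69.965543 = 174.913857
V = π·3.25² × L = 33.183072 × 174.913857 = 5804.179187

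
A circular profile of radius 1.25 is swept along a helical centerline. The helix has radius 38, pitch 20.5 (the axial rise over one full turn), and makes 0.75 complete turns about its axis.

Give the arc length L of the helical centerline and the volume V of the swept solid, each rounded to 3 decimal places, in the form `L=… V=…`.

2πR = 2π·38 = 238.761042
per-turn = √(238.761042² + 20.5²) = √(57006.8350 + 420.25) = √57427.0850 = 239.639490
L = 0.75 × 239.639490 = 179.729617
V = π·1.25² × L = 4.908739 × 179.729617 = 882.245696

L=179.730 V=882.246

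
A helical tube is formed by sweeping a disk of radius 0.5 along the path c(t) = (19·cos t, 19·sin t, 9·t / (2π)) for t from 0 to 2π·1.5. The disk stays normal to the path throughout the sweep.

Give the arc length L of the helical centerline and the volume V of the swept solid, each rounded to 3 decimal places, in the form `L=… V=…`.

2πR = 2π·19 = 119.380521
per-turn = √(119.380521² + 9²) = √(14251.7088 + 81) = √14332.7088 = 119.719291
L = 1.5 × 119.719291 = 179.578937
V = π·0.5² × L = 0.785398 × 179.578937 = 141.040967

L=179.579 V=141.041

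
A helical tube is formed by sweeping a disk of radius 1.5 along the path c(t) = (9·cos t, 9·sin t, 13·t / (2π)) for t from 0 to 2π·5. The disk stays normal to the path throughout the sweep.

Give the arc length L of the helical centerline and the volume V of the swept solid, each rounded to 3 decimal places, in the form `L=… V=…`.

L=290.119 V=2050.727

2πR = 2π·9 = 56.548668
per-turn = √(56.548668² + 13²) = √(3197.7518 + 169) = √3366.7518 = 58.023718
L = 5 × 58.023718 = 290.118589
V = π·1.5² × L = 7.068583 × 290.118589 = 2050.727462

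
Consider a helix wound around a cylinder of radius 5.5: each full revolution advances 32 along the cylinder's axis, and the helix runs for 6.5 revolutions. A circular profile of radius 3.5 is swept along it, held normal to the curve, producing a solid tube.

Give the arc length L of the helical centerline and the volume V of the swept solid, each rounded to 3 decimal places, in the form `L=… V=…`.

L=306.137 V=11781.534

2πR = 2π·5.5 = 34.557519
per-turn = √(34.557519² + 32²) = √(1194.2221 + 1024) = √2218.2221 = 47.098006
L = 6.5 × 47.098006 = 306.137036
V = π·3.5² × L = 38.484510 × 306.137036 = 11781.533843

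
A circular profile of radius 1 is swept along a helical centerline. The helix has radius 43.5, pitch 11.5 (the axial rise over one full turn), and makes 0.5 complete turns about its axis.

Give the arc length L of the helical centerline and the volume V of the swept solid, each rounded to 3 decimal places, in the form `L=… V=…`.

2πR = 2π·43.5 = 273.318561
per-turn = √(273.318561² + 11.5²) = √(74703.0357 + 132.25) = √74835.2857 = 273.560388
L = 0.5 × 273.560388 = 136.780194
V = π·1² × L = 3.141593 × 136.780194 = 429.707652

L=136.780 V=429.708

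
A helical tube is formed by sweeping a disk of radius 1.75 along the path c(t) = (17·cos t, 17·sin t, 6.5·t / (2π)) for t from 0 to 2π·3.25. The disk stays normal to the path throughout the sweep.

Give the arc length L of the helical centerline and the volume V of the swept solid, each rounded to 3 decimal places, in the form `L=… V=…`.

L=347.788 V=3346.114

2πR = 2π·17 = 106.814150
per-turn = √(106.814150² + 6.5²) = √(11409.2627 + 42.25) = √11451.5127 = 107.011741
L = 3.25 × 107.011741 = 347.788158
V = π·1.75² × L = 9.621128 × 347.788158 = 3346.114211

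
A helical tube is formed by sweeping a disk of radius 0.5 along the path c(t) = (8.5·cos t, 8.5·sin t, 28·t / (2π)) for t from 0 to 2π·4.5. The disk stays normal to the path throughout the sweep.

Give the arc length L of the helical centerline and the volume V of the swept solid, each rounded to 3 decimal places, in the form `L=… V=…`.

L=271.358 V=213.124

2πR = 2π·8.5 = 53.407075
per-turn = √(53.407075² + 28²) = √(2852.3157 + 784) = √3636.3157 = 60.301871
L = 4.5 × 60.301871 = 271.358420
V = π·0.5² × L = 0.785398 × 271.358420 = 213.124405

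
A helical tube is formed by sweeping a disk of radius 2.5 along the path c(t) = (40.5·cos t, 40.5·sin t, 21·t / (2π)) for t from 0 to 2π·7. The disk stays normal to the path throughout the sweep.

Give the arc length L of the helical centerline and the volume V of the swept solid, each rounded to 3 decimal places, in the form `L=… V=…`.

2πR = 2π·40.5 = 254.469005
per-turn = √(254.469005² + 21²) = √(64754.4745 + 441) = √65195.4745 = 255.334045
L = 7 × 255.334045 = 1787.338314
V = π·2.5² × L = 19.634954 × 1787.338314 = 35094.305733

L=1787.338 V=35094.306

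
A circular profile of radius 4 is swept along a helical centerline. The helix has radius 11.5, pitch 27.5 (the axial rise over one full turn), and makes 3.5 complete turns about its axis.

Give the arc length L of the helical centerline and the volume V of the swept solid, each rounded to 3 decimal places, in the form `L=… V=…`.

L=270.595 V=13601.580

2πR = 2π·11.5 = 72.256631
per-turn = √(72.256631² + 27.5²) = √(5221.0207 + 756.25) = √5977.2707 = 77.312811
L = 3.5 × 77.312811 = 270.594838
V = π·4² × L = 50.265482 × 270.594838 = 13601.580089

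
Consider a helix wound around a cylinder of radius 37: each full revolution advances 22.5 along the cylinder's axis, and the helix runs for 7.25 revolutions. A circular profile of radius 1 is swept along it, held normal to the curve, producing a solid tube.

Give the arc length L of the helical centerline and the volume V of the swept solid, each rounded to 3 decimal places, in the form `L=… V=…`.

2πR = 2π·37 = 232.477856
per-turn = √(232.477856² + 22.5²) = √(54045.9537 + 506.25) = √54552.2037 = 233.564132
L = 7.25 × 233.564132 = 1693.339956
V = π·1² × L = 3.141593 × 1693.339956 = 5319.784366

L=1693.340 V=5319.784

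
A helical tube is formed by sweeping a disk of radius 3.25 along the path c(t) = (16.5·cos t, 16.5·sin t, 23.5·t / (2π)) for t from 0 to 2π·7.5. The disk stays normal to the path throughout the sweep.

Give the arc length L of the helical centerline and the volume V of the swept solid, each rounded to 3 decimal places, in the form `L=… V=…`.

L=797.270 V=26455.859

2πR = 2π·16.5 = 103.672558
per-turn = √(103.672558² + 23.5²) = √(10747.9992 + 552.25) = √11300.2492 = 106.302630
L = 7.5 × 106.302630 = 797.269727
V = π·3.25² × L = 33.183072 × 797.269727 = 26455.859066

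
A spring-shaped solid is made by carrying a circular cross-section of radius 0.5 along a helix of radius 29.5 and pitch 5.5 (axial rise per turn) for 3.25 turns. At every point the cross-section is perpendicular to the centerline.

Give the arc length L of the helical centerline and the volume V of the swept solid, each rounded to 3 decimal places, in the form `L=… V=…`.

L=602.666 V=473.332

2πR = 2π·29.5 = 185.353967
per-turn = √(185.353967² + 5.5²) = √(34356.0929 + 30.25) = √34386.3429 = 185.435549
L = 3.25 × 185.435549 = 602.665535
V = π·0.5² × L = 0.785398 × 602.665535 = 473.332404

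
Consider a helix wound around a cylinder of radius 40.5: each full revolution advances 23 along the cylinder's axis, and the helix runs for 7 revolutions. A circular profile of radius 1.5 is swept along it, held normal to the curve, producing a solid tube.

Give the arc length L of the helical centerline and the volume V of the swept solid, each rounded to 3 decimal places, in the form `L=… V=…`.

L=1788.544 V=12642.474

2πR = 2π·40.5 = 254.469005
per-turn = √(254.469005² + 23²) = √(64754.4745 + 529) = √65283.4745 = 255.506310
L = 7 × 255.506310 = 1788.544170
V = π·1.5² × L = 7.068583 × 1788.544170 = 12642.473759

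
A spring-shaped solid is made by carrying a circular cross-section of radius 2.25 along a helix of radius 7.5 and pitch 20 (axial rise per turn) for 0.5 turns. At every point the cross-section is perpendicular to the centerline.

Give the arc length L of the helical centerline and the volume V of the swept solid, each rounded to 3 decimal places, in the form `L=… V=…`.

L=25.596 V=407.090

2πR = 2π·7.5 = 47.123890
per-turn = √(47.123890² + 20²) = √(2220.6610 + 400) = √2620.6610 = 51.192392
L = 0.5 × 51.192392 = 25.596196
V = π·2.25² × L = 15.904313 × 25.596196 = 407.089907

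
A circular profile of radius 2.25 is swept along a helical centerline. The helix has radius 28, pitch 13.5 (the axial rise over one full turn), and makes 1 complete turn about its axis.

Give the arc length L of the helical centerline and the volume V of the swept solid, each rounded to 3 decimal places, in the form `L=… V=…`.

L=176.446 V=2806.259

2πR = 2π·28 = 175.929189
per-turn = √(175.929189² + 13.5²) = √(30951.0794 + 182.25) = √31133.3294 = 176.446392
L = 1 × 176.446392 = 176.446392
V = π·2.25² × L = 15.904313 × 176.446392 = 2806.258619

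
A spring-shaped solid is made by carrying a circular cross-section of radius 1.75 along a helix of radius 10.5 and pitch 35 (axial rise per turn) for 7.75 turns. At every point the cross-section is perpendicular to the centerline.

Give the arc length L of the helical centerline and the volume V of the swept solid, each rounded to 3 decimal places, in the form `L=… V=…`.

2πR = 2π·10.5 = 65.973446
per-turn = √(65.973446² + 35²) = √(4352.4955 + 1225) = √5577.4955 = 74.682632
L = 7.75 × 74.682632 = 578.790399
V = π·1.75² × L = 9.621128 × 578.790399 = 5568.616225

L=578.790 V=5568.616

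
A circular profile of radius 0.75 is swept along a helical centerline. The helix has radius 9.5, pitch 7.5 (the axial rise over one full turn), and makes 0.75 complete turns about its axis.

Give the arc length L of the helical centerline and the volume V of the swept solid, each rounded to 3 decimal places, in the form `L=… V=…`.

L=45.120 V=79.733

2πR = 2π·9.5 = 59.690260
per-turn = √(59.690260² + 7.5²) = √(3562.9272 + 56.25) = √3619.1772 = 60.159598
L = 0.75 × 60.159598 = 45.119698
V = π·0.75² × L = 1.767146 × 45.119698 = 79.733088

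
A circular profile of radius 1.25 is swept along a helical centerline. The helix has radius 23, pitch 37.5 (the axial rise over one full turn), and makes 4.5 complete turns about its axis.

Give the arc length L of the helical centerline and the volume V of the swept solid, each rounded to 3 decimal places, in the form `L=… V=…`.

2πR = 2π·23 = 144.513262
per-turn = √(144.513262² + 37.5²) = √(20884.0829 + 1406.25) = √22290.3329 = 149.299474
L = 4.5 × 149.299474 = 671.847633
V = π·1.25² × L = 4.908739 × 671.847633 = 3297.924355

L=671.848 V=3297.924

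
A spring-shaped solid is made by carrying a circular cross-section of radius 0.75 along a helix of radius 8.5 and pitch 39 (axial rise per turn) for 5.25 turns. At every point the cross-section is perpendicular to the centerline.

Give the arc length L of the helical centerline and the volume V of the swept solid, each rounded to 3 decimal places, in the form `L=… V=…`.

2πR = 2π·8.5 = 53.407075
per-turn = √(53.407075² + 39²) = √(2852.3157 + 1521) = √4373.3157 = 66.131049
L = 5.25 × 66.131049 = 347.188008
V = π·0.75² × L = 1.767146 × 347.188008 = 613.531854

L=347.188 V=613.532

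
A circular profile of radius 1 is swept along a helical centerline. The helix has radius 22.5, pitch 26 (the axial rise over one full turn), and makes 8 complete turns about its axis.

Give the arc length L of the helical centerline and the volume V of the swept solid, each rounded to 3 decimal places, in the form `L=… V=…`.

L=1149.941 V=3612.647

2πR = 2π·22.5 = 141.371669
per-turn = √(141.371669² + 26²) = √(19985.9489 + 676) = √20661.9489 = 143.742648
L = 8 × 143.742648 = 1149.941186
V = π·1² × L = 3.141593 × 1149.941186 = 3612.646781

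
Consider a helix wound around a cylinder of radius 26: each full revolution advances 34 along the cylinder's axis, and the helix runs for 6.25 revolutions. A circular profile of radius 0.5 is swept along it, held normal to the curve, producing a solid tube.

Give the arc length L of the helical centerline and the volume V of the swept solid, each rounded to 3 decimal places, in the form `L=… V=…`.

2πR = 2π·26 = 163.362818
per-turn = √(163.362818² + 34²) = √(26687.4103 + 1156) = √27843.4103 = 166.863448
L = 6.25 × 166.863448 = 1042.896550
V = π·0.5² × L = 0.785398 × 1042.896550 = 819.089035

L=1042.897 V=819.089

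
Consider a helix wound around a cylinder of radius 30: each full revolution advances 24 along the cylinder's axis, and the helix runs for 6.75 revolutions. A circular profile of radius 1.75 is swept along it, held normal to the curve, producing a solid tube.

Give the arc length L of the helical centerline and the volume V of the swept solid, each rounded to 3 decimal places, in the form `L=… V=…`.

2πR = 2π·30 = 188.495559
per-turn = √(188.495559² + 24²) = √(35530.5758 + 576) = √36106.5758 = 190.017304
L = 6.75 × 190.017304 = 1282.616802
V = π·1.75² × L = 9.621128 × 1282.616802 = 12340.219792

L=1282.617 V=12340.220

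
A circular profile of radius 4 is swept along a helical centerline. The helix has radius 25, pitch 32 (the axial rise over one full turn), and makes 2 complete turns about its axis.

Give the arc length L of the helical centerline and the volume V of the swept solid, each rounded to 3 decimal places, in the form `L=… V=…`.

2πR = 2π·25 = 157.079633
per-turn = √(157.079633² + 32²) = √(24674.0110 + 1024) = √25698.0110 = 160.305992
L = 2 × 160.305992 = 320.611984
V = π·4² × L = 50.265482 × 320.611984 = 16115.716036

L=320.612 V=16115.716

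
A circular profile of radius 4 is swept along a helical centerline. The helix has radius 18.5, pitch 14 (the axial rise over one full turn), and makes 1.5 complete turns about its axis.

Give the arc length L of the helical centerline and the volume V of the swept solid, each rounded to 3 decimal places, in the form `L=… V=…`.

L=175.618 V=8827.547

2πR = 2π·18.5 = 116.238928
per-turn = √(116.238928² + 14²) = √(13511.4884 + 196) = √13707.4884 = 117.078984
L = 1.5 × 117.078984 = 175.618476
V = π·4² × L = 50.265482 × 175.618476 = 8827.547402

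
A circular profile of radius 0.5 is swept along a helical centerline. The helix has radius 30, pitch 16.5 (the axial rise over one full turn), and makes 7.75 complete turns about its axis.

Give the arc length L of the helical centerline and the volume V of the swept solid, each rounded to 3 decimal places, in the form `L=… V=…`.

L=1466.427 V=1151.729

2πR = 2π·30 = 188.495559
per-turn = √(188.495559² + 16.5²) = √(35530.5758 + 272.25) = √35802.8258 = 189.216347
L = 7.75 × 189.216347 = 1466.426687
V = π·0.5² × L = 0.785398 × 1466.426687 = 1151.728826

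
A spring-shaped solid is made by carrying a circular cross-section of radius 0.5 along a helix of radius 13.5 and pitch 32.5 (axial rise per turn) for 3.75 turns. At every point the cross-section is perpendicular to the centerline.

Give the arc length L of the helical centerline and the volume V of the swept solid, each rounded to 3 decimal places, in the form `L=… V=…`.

L=340.635 V=267.534

2πR = 2π·13.5 = 84.823002
per-turn = √(84.823002² + 32.5²) = √(7194.9416 + 1056.25) = √8251.1916 = 90.836070
L = 3.75 × 90.836070 = 340.635262
V = π·0.5² × L = 0.785398 × 340.635262 = 267.534309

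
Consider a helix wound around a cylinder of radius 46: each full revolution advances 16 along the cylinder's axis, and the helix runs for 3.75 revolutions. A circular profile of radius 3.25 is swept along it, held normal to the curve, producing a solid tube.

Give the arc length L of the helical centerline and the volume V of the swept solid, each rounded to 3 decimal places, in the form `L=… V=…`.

L=1085.509 V=36020.522

2πR = 2π·46 = 289.026524
per-turn = √(289.026524² + 16²) = √(83536.3317 + 256) = √83792.3317 = 289.469051
L = 3.75 × 289.469051 = 1085.508942
V = π·3.25² × L = 33.183072 × 1085.508942 = 36020.521827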